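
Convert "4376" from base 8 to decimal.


Input: "4376" in base 8
Positional expansion:
  Digit '4' (value 4) x 8^3 = 2048
  Digit '3' (value 3) x 8^2 = 192
  Digit '7' (value 7) x 8^1 = 56
  Digit '6' (value 6) x 8^0 = 6
Sum = 2302

2302


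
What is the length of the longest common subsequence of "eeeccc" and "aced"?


LCS of "eeeccc" and "aced"
DP table:
           a    c    e    d
      0    0    0    0    0
  e   0    0    0    1    1
  e   0    0    0    1    1
  e   0    0    0    1    1
  c   0    0    1    1    1
  c   0    0    1    1    1
  c   0    0    1    1    1
LCS length = dp[6][4] = 1

1


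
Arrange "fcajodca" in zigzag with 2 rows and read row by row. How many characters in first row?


Zigzag "fcajodca" into 2 rows:
Placing characters:
  'f' => row 0
  'c' => row 1
  'a' => row 0
  'j' => row 1
  'o' => row 0
  'd' => row 1
  'c' => row 0
  'a' => row 1
Rows:
  Row 0: "faoc"
  Row 1: "cjda"
First row length: 4

4


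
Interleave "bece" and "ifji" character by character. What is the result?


Interleaving "bece" and "ifji":
  Position 0: 'b' from first, 'i' from second => "bi"
  Position 1: 'e' from first, 'f' from second => "ef"
  Position 2: 'c' from first, 'j' from second => "cj"
  Position 3: 'e' from first, 'i' from second => "ei"
Result: biefcjei

biefcjei


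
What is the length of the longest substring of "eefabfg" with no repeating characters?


Input: "eefabfg"
Sliding window (track last position of each char):
  Position 0 ('e'): window [0,0] length 1 -- new best
  Position 1 ('e'): repeat (last at 0), move window start to 1
  Position 1 ('e'): window [1,1] length 1
  Position 2 ('f'): window [1,2] length 2 -- new best
  Position 3 ('a'): window [1,3] length 3 -- new best
  Position 4 ('b'): window [1,4] length 4 -- new best
  Position 5 ('f'): repeat (last at 2), move window start to 3
  Position 5 ('f'): window [3,5] length 3
  Position 6 ('g'): window [3,6] length 4
Longest substring with no repeats: "efab" with length 4

4


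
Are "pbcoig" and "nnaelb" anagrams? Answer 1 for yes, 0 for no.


Strings: "pbcoig", "nnaelb"
Sorted first:  bcgiop
Sorted second: abelnn
Differ at position 0: 'b' vs 'a' => not anagrams

0


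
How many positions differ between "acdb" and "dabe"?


Comparing "acdb" and "dabe" position by position:
  Position 0: 'a' vs 'd' => DIFFER
  Position 1: 'c' vs 'a' => DIFFER
  Position 2: 'd' vs 'b' => DIFFER
  Position 3: 'b' vs 'e' => DIFFER
Positions that differ: 4

4


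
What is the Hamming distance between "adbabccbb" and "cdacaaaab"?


Comparing "adbabccbb" and "cdacaaaab" position by position:
  Position 0: 'a' vs 'c' => differ
  Position 1: 'd' vs 'd' => same
  Position 2: 'b' vs 'a' => differ
  Position 3: 'a' vs 'c' => differ
  Position 4: 'b' vs 'a' => differ
  Position 5: 'c' vs 'a' => differ
  Position 6: 'c' vs 'a' => differ
  Position 7: 'b' vs 'a' => differ
  Position 8: 'b' vs 'b' => same
Total differences (Hamming distance): 7

7


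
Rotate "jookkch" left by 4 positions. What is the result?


Input: "jookkch", rotate left by 4
First 4 characters: "jook"
Remaining characters: "kch"
Concatenate remaining + first: "kch" + "jook" = "kchjook"

kchjook


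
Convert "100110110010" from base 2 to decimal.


Input: "100110110010" in base 2
Positional expansion:
  Digit '1' (value 1) x 2^11 = 2048
  Digit '0' (value 0) x 2^10 = 0
  Digit '0' (value 0) x 2^9 = 0
  Digit '1' (value 1) x 2^8 = 256
  Digit '1' (value 1) x 2^7 = 128
  Digit '0' (value 0) x 2^6 = 0
  Digit '1' (value 1) x 2^5 = 32
  Digit '1' (value 1) x 2^4 = 16
  Digit '0' (value 0) x 2^3 = 0
  Digit '0' (value 0) x 2^2 = 0
  Digit '1' (value 1) x 2^1 = 2
  Digit '0' (value 0) x 2^0 = 0
Sum = 2482

2482


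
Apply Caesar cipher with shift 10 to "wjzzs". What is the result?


Caesar cipher: shift "wjzzs" by 10
  'w' (pos 22) + 10 = pos 6 = 'g'
  'j' (pos 9) + 10 = pos 19 = 't'
  'z' (pos 25) + 10 = pos 9 = 'j'
  'z' (pos 25) + 10 = pos 9 = 'j'
  's' (pos 18) + 10 = pos 2 = 'c'
Result: gtjjc

gtjjc


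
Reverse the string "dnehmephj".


Input: dnehmephj
Reading characters right to left:
  Position 8: 'j'
  Position 7: 'h'
  Position 6: 'p'
  Position 5: 'e'
  Position 4: 'm'
  Position 3: 'h'
  Position 2: 'e'
  Position 1: 'n'
  Position 0: 'd'
Reversed: jhpemhend

jhpemhend


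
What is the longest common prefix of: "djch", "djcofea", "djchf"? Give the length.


Words: djch, djcofea, djchf
  Position 0: all 'd' => match
  Position 1: all 'j' => match
  Position 2: all 'c' => match
  Position 3: ('h', 'o', 'h') => mismatch, stop
LCP = "djc" (length 3)

3


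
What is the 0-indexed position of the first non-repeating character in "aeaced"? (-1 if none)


Input: aeaced
Character frequencies:
  'a': 2
  'c': 1
  'd': 1
  'e': 2
Scanning left to right for freq == 1:
  Position 0 ('a'): freq=2, skip
  Position 1 ('e'): freq=2, skip
  Position 2 ('a'): freq=2, skip
  Position 3 ('c'): unique! => answer = 3

3


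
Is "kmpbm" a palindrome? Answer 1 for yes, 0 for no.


Input: kmpbm
Reversed: mbpmk
  Compare pos 0 ('k') with pos 4 ('m'): MISMATCH
  Compare pos 1 ('m') with pos 3 ('b'): MISMATCH
Result: not a palindrome

0


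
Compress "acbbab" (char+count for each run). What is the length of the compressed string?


Input: acbbab
Runs:
  'a' x 1 => "a1"
  'c' x 1 => "c1"
  'b' x 2 => "b2"
  'a' x 1 => "a1"
  'b' x 1 => "b1"
Compressed: "a1c1b2a1b1"
Compressed length: 10

10


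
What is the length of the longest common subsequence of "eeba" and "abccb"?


LCS of "eeba" and "abccb"
DP table:
           a    b    c    c    b
      0    0    0    0    0    0
  e   0    0    0    0    0    0
  e   0    0    0    0    0    0
  b   0    0    1    1    1    1
  a   0    1    1    1    1    1
LCS length = dp[4][5] = 1

1


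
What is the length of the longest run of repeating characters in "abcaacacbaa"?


Input: "abcaacacbaa"
Scanning for longest run:
  Position 1 ('b'): new char, reset run to 1
  Position 2 ('c'): new char, reset run to 1
  Position 3 ('a'): new char, reset run to 1
  Position 4 ('a'): continues run of 'a', length=2
  Position 5 ('c'): new char, reset run to 1
  Position 6 ('a'): new char, reset run to 1
  Position 7 ('c'): new char, reset run to 1
  Position 8 ('b'): new char, reset run to 1
  Position 9 ('a'): new char, reset run to 1
  Position 10 ('a'): continues run of 'a', length=2
Longest run: 'a' with length 2

2


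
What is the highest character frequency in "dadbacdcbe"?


Input: dadbacdcbe
Character counts:
  'a': 2
  'b': 2
  'c': 2
  'd': 3
  'e': 1
Maximum frequency: 3

3


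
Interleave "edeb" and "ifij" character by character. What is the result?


Interleaving "edeb" and "ifij":
  Position 0: 'e' from first, 'i' from second => "ei"
  Position 1: 'd' from first, 'f' from second => "df"
  Position 2: 'e' from first, 'i' from second => "ei"
  Position 3: 'b' from first, 'j' from second => "bj"
Result: eidfeibj

eidfeibj


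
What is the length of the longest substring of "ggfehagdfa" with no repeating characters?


Input: "ggfehagdfa"
Sliding window (track last position of each char):
  Position 0 ('g'): window [0,0] length 1 -- new best
  Position 1 ('g'): repeat (last at 0), move window start to 1
  Position 1 ('g'): window [1,1] length 1
  Position 2 ('f'): window [1,2] length 2 -- new best
  Position 3 ('e'): window [1,3] length 3 -- new best
  Position 4 ('h'): window [1,4] length 4 -- new best
  Position 5 ('a'): window [1,5] length 5 -- new best
  Position 6 ('g'): repeat (last at 1), move window start to 2
  Position 6 ('g'): window [2,6] length 5
  Position 7 ('d'): window [2,7] length 6 -- new best
  Position 8 ('f'): repeat (last at 2), move window start to 3
  Position 8 ('f'): window [3,8] length 6
  Position 9 ('a'): repeat (last at 5), move window start to 6
  Position 9 ('a'): window [6,9] length 4
Longest substring with no repeats: "fehagd" with length 6

6


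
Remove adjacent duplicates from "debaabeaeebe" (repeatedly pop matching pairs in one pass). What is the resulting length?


Input: debaabeaeebe
Stack-based adjacent duplicate removal:
  Read 'd': push. Stack: d
  Read 'e': push. Stack: de
  Read 'b': push. Stack: deb
  Read 'a': push. Stack: deba
  Read 'a': matches stack top 'a' => pop. Stack: deb
  Read 'b': matches stack top 'b' => pop. Stack: de
  Read 'e': matches stack top 'e' => pop. Stack: d
  Read 'a': push. Stack: da
  Read 'e': push. Stack: dae
  Read 'e': matches stack top 'e' => pop. Stack: da
  Read 'b': push. Stack: dab
  Read 'e': push. Stack: dabe
Final stack: "dabe" (length 4)

4


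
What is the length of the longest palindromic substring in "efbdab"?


Input: "efbdab"
Checking substrings for palindromes:
  No multi-char palindromic substrings found
Longest palindromic substring: "e" with length 1

1


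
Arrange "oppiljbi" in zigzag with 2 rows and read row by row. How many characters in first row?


Zigzag "oppiljbi" into 2 rows:
Placing characters:
  'o' => row 0
  'p' => row 1
  'p' => row 0
  'i' => row 1
  'l' => row 0
  'j' => row 1
  'b' => row 0
  'i' => row 1
Rows:
  Row 0: "oplb"
  Row 1: "piji"
First row length: 4

4


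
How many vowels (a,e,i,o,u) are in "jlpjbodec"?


Input: jlpjbodec
Checking each character:
  'j' at position 0: consonant
  'l' at position 1: consonant
  'p' at position 2: consonant
  'j' at position 3: consonant
  'b' at position 4: consonant
  'o' at position 5: vowel (running total: 1)
  'd' at position 6: consonant
  'e' at position 7: vowel (running total: 2)
  'c' at position 8: consonant
Total vowels: 2

2


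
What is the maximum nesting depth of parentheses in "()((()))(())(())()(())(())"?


Input: "()((()))(())(())()(())(())"
Tracking depth:
  Position 0 '(': depth becomes 1
  Position 1 ')': depth becomes 0
  Position 2 '(': depth becomes 1
  Position 3 '(': depth becomes 2
  Position 4 '(': depth becomes 3
  Position 5 ')': depth becomes 2
  Position 6 ')': depth becomes 1
  Position 7 ')': depth becomes 0
  Position 8 '(': depth becomes 1
  Position 9 '(': depth becomes 2
  Position 10 ')': depth becomes 1
  Position 11 ')': depth becomes 0
  Position 12 '(': depth becomes 1
  Position 13 '(': depth becomes 2
  Position 14 ')': depth becomes 1
  Position 15 ')': depth becomes 0
  Position 16 '(': depth becomes 1
  Position 17 ')': depth becomes 0
  Position 18 '(': depth becomes 1
  Position 19 '(': depth becomes 2
  Position 20 ')': depth becomes 1
  Position 21 ')': depth becomes 0
  Position 22 '(': depth becomes 1
  Position 23 '(': depth becomes 2
  Position 24 ')': depth becomes 1
  Position 25 ')': depth becomes 0
Maximum depth reached: 3

3


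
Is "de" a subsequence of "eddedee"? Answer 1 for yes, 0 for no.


Check if "de" is a subsequence of "eddedee"
Greedy scan:
  Position 0 ('e'): no match needed
  Position 1 ('d'): matches sub[0] = 'd'
  Position 2 ('d'): no match needed
  Position 3 ('e'): matches sub[1] = 'e'
  Position 4 ('d'): no match needed
  Position 5 ('e'): no match needed
  Position 6 ('e'): no match needed
All 2 characters matched => is a subsequence

1


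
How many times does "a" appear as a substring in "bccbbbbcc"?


Searching for "a" in "bccbbbbcc"
Scanning each position:
  Position 0: "b" => no
  Position 1: "c" => no
  Position 2: "c" => no
  Position 3: "b" => no
  Position 4: "b" => no
  Position 5: "b" => no
  Position 6: "b" => no
  Position 7: "c" => no
  Position 8: "c" => no
Total occurrences: 0

0


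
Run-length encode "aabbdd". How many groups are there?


Input: aabbdd
Scanning for consecutive runs:
  Group 1: 'a' x 2 (positions 0-1)
  Group 2: 'b' x 2 (positions 2-3)
  Group 3: 'd' x 2 (positions 4-5)
Total groups: 3

3


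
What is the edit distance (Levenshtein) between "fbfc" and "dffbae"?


Computing edit distance: "fbfc" -> "dffbae"
DP table:
           d    f    f    b    a    e
      0    1    2    3    4    5    6
  f   1    1    1    2    3    4    5
  b   2    2    2    2    2    3    4
  f   3    3    2    2    3    3    4
  c   4    4    3    3    3    4    4
Edit distance = dp[4][6] = 4

4


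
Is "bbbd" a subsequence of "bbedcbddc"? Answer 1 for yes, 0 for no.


Check if "bbbd" is a subsequence of "bbedcbddc"
Greedy scan:
  Position 0 ('b'): matches sub[0] = 'b'
  Position 1 ('b'): matches sub[1] = 'b'
  Position 2 ('e'): no match needed
  Position 3 ('d'): no match needed
  Position 4 ('c'): no match needed
  Position 5 ('b'): matches sub[2] = 'b'
  Position 6 ('d'): matches sub[3] = 'd'
  Position 7 ('d'): no match needed
  Position 8 ('c'): no match needed
All 4 characters matched => is a subsequence

1


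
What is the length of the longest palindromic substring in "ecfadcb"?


Input: "ecfadcb"
Checking substrings for palindromes:
  No multi-char palindromic substrings found
Longest palindromic substring: "e" with length 1

1


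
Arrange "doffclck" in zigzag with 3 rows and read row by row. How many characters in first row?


Zigzag "doffclck" into 3 rows:
Placing characters:
  'd' => row 0
  'o' => row 1
  'f' => row 2
  'f' => row 1
  'c' => row 0
  'l' => row 1
  'c' => row 2
  'k' => row 1
Rows:
  Row 0: "dc"
  Row 1: "oflk"
  Row 2: "fc"
First row length: 2

2


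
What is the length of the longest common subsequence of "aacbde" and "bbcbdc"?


LCS of "aacbde" and "bbcbdc"
DP table:
           b    b    c    b    d    c
      0    0    0    0    0    0    0
  a   0    0    0    0    0    0    0
  a   0    0    0    0    0    0    0
  c   0    0    0    1    1    1    1
  b   0    1    1    1    2    2    2
  d   0    1    1    1    2    3    3
  e   0    1    1    1    2    3    3
LCS length = dp[6][6] = 3

3


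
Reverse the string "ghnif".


Input: ghnif
Reading characters right to left:
  Position 4: 'f'
  Position 3: 'i'
  Position 2: 'n'
  Position 1: 'h'
  Position 0: 'g'
Reversed: finhg

finhg


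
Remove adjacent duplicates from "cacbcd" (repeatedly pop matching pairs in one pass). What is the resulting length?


Input: cacbcd
Stack-based adjacent duplicate removal:
  Read 'c': push. Stack: c
  Read 'a': push. Stack: ca
  Read 'c': push. Stack: cac
  Read 'b': push. Stack: cacb
  Read 'c': push. Stack: cacbc
  Read 'd': push. Stack: cacbcd
Final stack: "cacbcd" (length 6)

6


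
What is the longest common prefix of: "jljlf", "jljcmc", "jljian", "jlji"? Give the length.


Words: jljlf, jljcmc, jljian, jlji
  Position 0: all 'j' => match
  Position 1: all 'l' => match
  Position 2: all 'j' => match
  Position 3: ('l', 'c', 'i', 'i') => mismatch, stop
LCP = "jlj" (length 3)

3


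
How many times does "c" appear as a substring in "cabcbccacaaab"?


Searching for "c" in "cabcbccacaaab"
Scanning each position:
  Position 0: "c" => MATCH
  Position 1: "a" => no
  Position 2: "b" => no
  Position 3: "c" => MATCH
  Position 4: "b" => no
  Position 5: "c" => MATCH
  Position 6: "c" => MATCH
  Position 7: "a" => no
  Position 8: "c" => MATCH
  Position 9: "a" => no
  Position 10: "a" => no
  Position 11: "a" => no
  Position 12: "b" => no
Total occurrences: 5

5


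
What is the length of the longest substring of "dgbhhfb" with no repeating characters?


Input: "dgbhhfb"
Sliding window (track last position of each char):
  Position 0 ('d'): window [0,0] length 1 -- new best
  Position 1 ('g'): window [0,1] length 2 -- new best
  Position 2 ('b'): window [0,2] length 3 -- new best
  Position 3 ('h'): window [0,3] length 4 -- new best
  Position 4 ('h'): repeat (last at 3), move window start to 4
  Position 4 ('h'): window [4,4] length 1
  Position 5 ('f'): window [4,5] length 2
  Position 6 ('b'): window [4,6] length 3
Longest substring with no repeats: "dgbh" with length 4

4


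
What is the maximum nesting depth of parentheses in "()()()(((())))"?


Input: "()()()(((())))"
Tracking depth:
  Position 0 '(': depth becomes 1
  Position 1 ')': depth becomes 0
  Position 2 '(': depth becomes 1
  Position 3 ')': depth becomes 0
  Position 4 '(': depth becomes 1
  Position 5 ')': depth becomes 0
  Position 6 '(': depth becomes 1
  Position 7 '(': depth becomes 2
  Position 8 '(': depth becomes 3
  Position 9 '(': depth becomes 4
  Position 10 ')': depth becomes 3
  Position 11 ')': depth becomes 2
  Position 12 ')': depth becomes 1
  Position 13 ')': depth becomes 0
Maximum depth reached: 4

4


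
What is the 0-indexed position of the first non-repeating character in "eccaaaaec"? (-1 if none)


Input: eccaaaaec
Character frequencies:
  'a': 4
  'c': 3
  'e': 2
Scanning left to right for freq == 1:
  Position 0 ('e'): freq=2, skip
  Position 1 ('c'): freq=3, skip
  Position 2 ('c'): freq=3, skip
  Position 3 ('a'): freq=4, skip
  Position 4 ('a'): freq=4, skip
  Position 5 ('a'): freq=4, skip
  Position 6 ('a'): freq=4, skip
  Position 7 ('e'): freq=2, skip
  Position 8 ('c'): freq=3, skip
  No unique character found => answer = -1

-1


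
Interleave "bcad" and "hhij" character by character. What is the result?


Interleaving "bcad" and "hhij":
  Position 0: 'b' from first, 'h' from second => "bh"
  Position 1: 'c' from first, 'h' from second => "ch"
  Position 2: 'a' from first, 'i' from second => "ai"
  Position 3: 'd' from first, 'j' from second => "dj"
Result: bhchaidj

bhchaidj


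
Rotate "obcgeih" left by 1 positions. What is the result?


Input: "obcgeih", rotate left by 1
First 1 characters: "o"
Remaining characters: "bcgeih"
Concatenate remaining + first: "bcgeih" + "o" = "bcgeiho"

bcgeiho


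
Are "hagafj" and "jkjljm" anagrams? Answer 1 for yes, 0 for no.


Strings: "hagafj", "jkjljm"
Sorted first:  aafghj
Sorted second: jjjklm
Differ at position 0: 'a' vs 'j' => not anagrams

0


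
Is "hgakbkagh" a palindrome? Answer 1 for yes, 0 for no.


Input: hgakbkagh
Reversed: hgakbkagh
  Compare pos 0 ('h') with pos 8 ('h'): match
  Compare pos 1 ('g') with pos 7 ('g'): match
  Compare pos 2 ('a') with pos 6 ('a'): match
  Compare pos 3 ('k') with pos 5 ('k'): match
Result: palindrome

1


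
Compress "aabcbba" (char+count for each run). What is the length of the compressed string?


Input: aabcbba
Runs:
  'a' x 2 => "a2"
  'b' x 1 => "b1"
  'c' x 1 => "c1"
  'b' x 2 => "b2"
  'a' x 1 => "a1"
Compressed: "a2b1c1b2a1"
Compressed length: 10

10


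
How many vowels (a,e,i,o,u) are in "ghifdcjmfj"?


Input: ghifdcjmfj
Checking each character:
  'g' at position 0: consonant
  'h' at position 1: consonant
  'i' at position 2: vowel (running total: 1)
  'f' at position 3: consonant
  'd' at position 4: consonant
  'c' at position 5: consonant
  'j' at position 6: consonant
  'm' at position 7: consonant
  'f' at position 8: consonant
  'j' at position 9: consonant
Total vowels: 1

1


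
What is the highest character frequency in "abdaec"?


Input: abdaec
Character counts:
  'a': 2
  'b': 1
  'c': 1
  'd': 1
  'e': 1
Maximum frequency: 2

2


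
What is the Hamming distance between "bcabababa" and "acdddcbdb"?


Comparing "bcabababa" and "acdddcbdb" position by position:
  Position 0: 'b' vs 'a' => differ
  Position 1: 'c' vs 'c' => same
  Position 2: 'a' vs 'd' => differ
  Position 3: 'b' vs 'd' => differ
  Position 4: 'a' vs 'd' => differ
  Position 5: 'b' vs 'c' => differ
  Position 6: 'a' vs 'b' => differ
  Position 7: 'b' vs 'd' => differ
  Position 8: 'a' vs 'b' => differ
Total differences (Hamming distance): 8

8


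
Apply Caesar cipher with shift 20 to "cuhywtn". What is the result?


Caesar cipher: shift "cuhywtn" by 20
  'c' (pos 2) + 20 = pos 22 = 'w'
  'u' (pos 20) + 20 = pos 14 = 'o'
  'h' (pos 7) + 20 = pos 1 = 'b'
  'y' (pos 24) + 20 = pos 18 = 's'
  'w' (pos 22) + 20 = pos 16 = 'q'
  't' (pos 19) + 20 = pos 13 = 'n'
  'n' (pos 13) + 20 = pos 7 = 'h'
Result: wobsqnh

wobsqnh


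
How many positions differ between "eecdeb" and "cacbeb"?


Comparing "eecdeb" and "cacbeb" position by position:
  Position 0: 'e' vs 'c' => DIFFER
  Position 1: 'e' vs 'a' => DIFFER
  Position 2: 'c' vs 'c' => same
  Position 3: 'd' vs 'b' => DIFFER
  Position 4: 'e' vs 'e' => same
  Position 5: 'b' vs 'b' => same
Positions that differ: 3

3


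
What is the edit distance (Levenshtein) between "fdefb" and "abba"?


Computing edit distance: "fdefb" -> "abba"
DP table:
           a    b    b    a
      0    1    2    3    4
  f   1    1    2    3    4
  d   2    2    2    3    4
  e   3    3    3    3    4
  f   4    4    4    4    4
  b   5    5    4    4    5
Edit distance = dp[5][4] = 5

5


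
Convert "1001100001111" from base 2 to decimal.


Input: "1001100001111" in base 2
Positional expansion:
  Digit '1' (value 1) x 2^12 = 4096
  Digit '0' (value 0) x 2^11 = 0
  Digit '0' (value 0) x 2^10 = 0
  Digit '1' (value 1) x 2^9 = 512
  Digit '1' (value 1) x 2^8 = 256
  Digit '0' (value 0) x 2^7 = 0
  Digit '0' (value 0) x 2^6 = 0
  Digit '0' (value 0) x 2^5 = 0
  Digit '0' (value 0) x 2^4 = 0
  Digit '1' (value 1) x 2^3 = 8
  Digit '1' (value 1) x 2^2 = 4
  Digit '1' (value 1) x 2^1 = 2
  Digit '1' (value 1) x 2^0 = 1
Sum = 4879

4879


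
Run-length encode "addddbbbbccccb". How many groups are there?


Input: addddbbbbccccb
Scanning for consecutive runs:
  Group 1: 'a' x 1 (positions 0-0)
  Group 2: 'd' x 4 (positions 1-4)
  Group 3: 'b' x 4 (positions 5-8)
  Group 4: 'c' x 4 (positions 9-12)
  Group 5: 'b' x 1 (positions 13-13)
Total groups: 5

5


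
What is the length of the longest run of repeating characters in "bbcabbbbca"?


Input: "bbcabbbbca"
Scanning for longest run:
  Position 1 ('b'): continues run of 'b', length=2
  Position 2 ('c'): new char, reset run to 1
  Position 3 ('a'): new char, reset run to 1
  Position 4 ('b'): new char, reset run to 1
  Position 5 ('b'): continues run of 'b', length=2
  Position 6 ('b'): continues run of 'b', length=3
  Position 7 ('b'): continues run of 'b', length=4
  Position 8 ('c'): new char, reset run to 1
  Position 9 ('a'): new char, reset run to 1
Longest run: 'b' with length 4

4


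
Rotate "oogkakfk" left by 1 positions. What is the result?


Input: "oogkakfk", rotate left by 1
First 1 characters: "o"
Remaining characters: "ogkakfk"
Concatenate remaining + first: "ogkakfk" + "o" = "ogkakfko"

ogkakfko


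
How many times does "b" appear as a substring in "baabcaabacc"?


Searching for "b" in "baabcaabacc"
Scanning each position:
  Position 0: "b" => MATCH
  Position 1: "a" => no
  Position 2: "a" => no
  Position 3: "b" => MATCH
  Position 4: "c" => no
  Position 5: "a" => no
  Position 6: "a" => no
  Position 7: "b" => MATCH
  Position 8: "a" => no
  Position 9: "c" => no
  Position 10: "c" => no
Total occurrences: 3

3


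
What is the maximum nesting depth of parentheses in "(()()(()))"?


Input: "(()()(()))"
Tracking depth:
  Position 0 '(': depth becomes 1
  Position 1 '(': depth becomes 2
  Position 2 ')': depth becomes 1
  Position 3 '(': depth becomes 2
  Position 4 ')': depth becomes 1
  Position 5 '(': depth becomes 2
  Position 6 '(': depth becomes 3
  Position 7 ')': depth becomes 2
  Position 8 ')': depth becomes 1
  Position 9 ')': depth becomes 0
Maximum depth reached: 3

3


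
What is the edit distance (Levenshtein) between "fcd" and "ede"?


Computing edit distance: "fcd" -> "ede"
DP table:
           e    d    e
      0    1    2    3
  f   1    1    2    3
  c   2    2    2    3
  d   3    3    2    3
Edit distance = dp[3][3] = 3

3


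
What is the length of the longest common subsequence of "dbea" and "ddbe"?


LCS of "dbea" and "ddbe"
DP table:
           d    d    b    e
      0    0    0    0    0
  d   0    1    1    1    1
  b   0    1    1    2    2
  e   0    1    1    2    3
  a   0    1    1    2    3
LCS length = dp[4][4] = 3

3


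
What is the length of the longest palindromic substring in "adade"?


Input: "adade"
Checking substrings for palindromes:
  [0:3] "ada" (len 3) => palindrome
  [1:4] "dad" (len 3) => palindrome
Longest palindromic substring: "ada" with length 3

3


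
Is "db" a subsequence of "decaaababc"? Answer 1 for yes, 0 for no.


Check if "db" is a subsequence of "decaaababc"
Greedy scan:
  Position 0 ('d'): matches sub[0] = 'd'
  Position 1 ('e'): no match needed
  Position 2 ('c'): no match needed
  Position 3 ('a'): no match needed
  Position 4 ('a'): no match needed
  Position 5 ('a'): no match needed
  Position 6 ('b'): matches sub[1] = 'b'
  Position 7 ('a'): no match needed
  Position 8 ('b'): no match needed
  Position 9 ('c'): no match needed
All 2 characters matched => is a subsequence

1


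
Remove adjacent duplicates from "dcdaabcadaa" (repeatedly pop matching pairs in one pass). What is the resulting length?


Input: dcdaabcadaa
Stack-based adjacent duplicate removal:
  Read 'd': push. Stack: d
  Read 'c': push. Stack: dc
  Read 'd': push. Stack: dcd
  Read 'a': push. Stack: dcda
  Read 'a': matches stack top 'a' => pop. Stack: dcd
  Read 'b': push. Stack: dcdb
  Read 'c': push. Stack: dcdbc
  Read 'a': push. Stack: dcdbca
  Read 'd': push. Stack: dcdbcad
  Read 'a': push. Stack: dcdbcada
  Read 'a': matches stack top 'a' => pop. Stack: dcdbcad
Final stack: "dcdbcad" (length 7)

7


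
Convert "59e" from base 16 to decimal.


Input: "59e" in base 16
Positional expansion:
  Digit '5' (value 5) x 16^2 = 1280
  Digit '9' (value 9) x 16^1 = 144
  Digit 'e' (value 14) x 16^0 = 14
Sum = 1438

1438


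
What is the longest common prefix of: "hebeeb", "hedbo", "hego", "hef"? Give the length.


Words: hebeeb, hedbo, hego, hef
  Position 0: all 'h' => match
  Position 1: all 'e' => match
  Position 2: ('b', 'd', 'g', 'f') => mismatch, stop
LCP = "he" (length 2)

2


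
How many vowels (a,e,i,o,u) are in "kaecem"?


Input: kaecem
Checking each character:
  'k' at position 0: consonant
  'a' at position 1: vowel (running total: 1)
  'e' at position 2: vowel (running total: 2)
  'c' at position 3: consonant
  'e' at position 4: vowel (running total: 3)
  'm' at position 5: consonant
Total vowels: 3

3


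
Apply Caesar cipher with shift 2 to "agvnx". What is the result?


Caesar cipher: shift "agvnx" by 2
  'a' (pos 0) + 2 = pos 2 = 'c'
  'g' (pos 6) + 2 = pos 8 = 'i'
  'v' (pos 21) + 2 = pos 23 = 'x'
  'n' (pos 13) + 2 = pos 15 = 'p'
  'x' (pos 23) + 2 = pos 25 = 'z'
Result: cixpz

cixpz


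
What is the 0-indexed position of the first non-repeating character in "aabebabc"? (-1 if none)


Input: aabebabc
Character frequencies:
  'a': 3
  'b': 3
  'c': 1
  'e': 1
Scanning left to right for freq == 1:
  Position 0 ('a'): freq=3, skip
  Position 1 ('a'): freq=3, skip
  Position 2 ('b'): freq=3, skip
  Position 3 ('e'): unique! => answer = 3

3


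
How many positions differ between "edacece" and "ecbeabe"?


Comparing "edacece" and "ecbeabe" position by position:
  Position 0: 'e' vs 'e' => same
  Position 1: 'd' vs 'c' => DIFFER
  Position 2: 'a' vs 'b' => DIFFER
  Position 3: 'c' vs 'e' => DIFFER
  Position 4: 'e' vs 'a' => DIFFER
  Position 5: 'c' vs 'b' => DIFFER
  Position 6: 'e' vs 'e' => same
Positions that differ: 5

5


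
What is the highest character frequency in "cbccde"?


Input: cbccde
Character counts:
  'b': 1
  'c': 3
  'd': 1
  'e': 1
Maximum frequency: 3

3


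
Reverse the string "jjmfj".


Input: jjmfj
Reading characters right to left:
  Position 4: 'j'
  Position 3: 'f'
  Position 2: 'm'
  Position 1: 'j'
  Position 0: 'j'
Reversed: jfmjj

jfmjj


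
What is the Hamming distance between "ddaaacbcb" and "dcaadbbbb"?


Comparing "ddaaacbcb" and "dcaadbbbb" position by position:
  Position 0: 'd' vs 'd' => same
  Position 1: 'd' vs 'c' => differ
  Position 2: 'a' vs 'a' => same
  Position 3: 'a' vs 'a' => same
  Position 4: 'a' vs 'd' => differ
  Position 5: 'c' vs 'b' => differ
  Position 6: 'b' vs 'b' => same
  Position 7: 'c' vs 'b' => differ
  Position 8: 'b' vs 'b' => same
Total differences (Hamming distance): 4

4


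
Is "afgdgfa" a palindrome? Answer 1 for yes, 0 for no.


Input: afgdgfa
Reversed: afgdgfa
  Compare pos 0 ('a') with pos 6 ('a'): match
  Compare pos 1 ('f') with pos 5 ('f'): match
  Compare pos 2 ('g') with pos 4 ('g'): match
Result: palindrome

1


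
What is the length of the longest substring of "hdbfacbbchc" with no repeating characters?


Input: "hdbfacbbchc"
Sliding window (track last position of each char):
  Position 0 ('h'): window [0,0] length 1 -- new best
  Position 1 ('d'): window [0,1] length 2 -- new best
  Position 2 ('b'): window [0,2] length 3 -- new best
  Position 3 ('f'): window [0,3] length 4 -- new best
  Position 4 ('a'): window [0,4] length 5 -- new best
  Position 5 ('c'): window [0,5] length 6 -- new best
  Position 6 ('b'): repeat (last at 2), move window start to 3
  Position 6 ('b'): window [3,6] length 4
  Position 7 ('b'): repeat (last at 6), move window start to 7
  Position 7 ('b'): window [7,7] length 1
  Position 8 ('c'): window [7,8] length 2
  Position 9 ('h'): window [7,9] length 3
  Position 10 ('c'): repeat (last at 8), move window start to 9
  Position 10 ('c'): window [9,10] length 2
Longest substring with no repeats: "hdbfac" with length 6

6


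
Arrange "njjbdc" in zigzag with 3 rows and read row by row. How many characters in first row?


Zigzag "njjbdc" into 3 rows:
Placing characters:
  'n' => row 0
  'j' => row 1
  'j' => row 2
  'b' => row 1
  'd' => row 0
  'c' => row 1
Rows:
  Row 0: "nd"
  Row 1: "jbc"
  Row 2: "j"
First row length: 2

2


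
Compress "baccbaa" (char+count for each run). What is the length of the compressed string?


Input: baccbaa
Runs:
  'b' x 1 => "b1"
  'a' x 1 => "a1"
  'c' x 2 => "c2"
  'b' x 1 => "b1"
  'a' x 2 => "a2"
Compressed: "b1a1c2b1a2"
Compressed length: 10

10


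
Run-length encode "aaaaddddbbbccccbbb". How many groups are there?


Input: aaaaddddbbbccccbbb
Scanning for consecutive runs:
  Group 1: 'a' x 4 (positions 0-3)
  Group 2: 'd' x 4 (positions 4-7)
  Group 3: 'b' x 3 (positions 8-10)
  Group 4: 'c' x 4 (positions 11-14)
  Group 5: 'b' x 3 (positions 15-17)
Total groups: 5

5


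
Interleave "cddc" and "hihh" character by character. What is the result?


Interleaving "cddc" and "hihh":
  Position 0: 'c' from first, 'h' from second => "ch"
  Position 1: 'd' from first, 'i' from second => "di"
  Position 2: 'd' from first, 'h' from second => "dh"
  Position 3: 'c' from first, 'h' from second => "ch"
Result: chdidhch

chdidhch


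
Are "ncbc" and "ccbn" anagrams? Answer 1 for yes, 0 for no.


Strings: "ncbc", "ccbn"
Sorted first:  bccn
Sorted second: bccn
Sorted forms match => anagrams

1


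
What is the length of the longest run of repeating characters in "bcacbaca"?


Input: "bcacbaca"
Scanning for longest run:
  Position 1 ('c'): new char, reset run to 1
  Position 2 ('a'): new char, reset run to 1
  Position 3 ('c'): new char, reset run to 1
  Position 4 ('b'): new char, reset run to 1
  Position 5 ('a'): new char, reset run to 1
  Position 6 ('c'): new char, reset run to 1
  Position 7 ('a'): new char, reset run to 1
Longest run: 'b' with length 1

1


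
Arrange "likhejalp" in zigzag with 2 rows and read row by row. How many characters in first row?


Zigzag "likhejalp" into 2 rows:
Placing characters:
  'l' => row 0
  'i' => row 1
  'k' => row 0
  'h' => row 1
  'e' => row 0
  'j' => row 1
  'a' => row 0
  'l' => row 1
  'p' => row 0
Rows:
  Row 0: "lkeap"
  Row 1: "ihjl"
First row length: 5

5


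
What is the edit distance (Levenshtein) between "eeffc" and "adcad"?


Computing edit distance: "eeffc" -> "adcad"
DP table:
           a    d    c    a    d
      0    1    2    3    4    5
  e   1    1    2    3    4    5
  e   2    2    2    3    4    5
  f   3    3    3    3    4    5
  f   4    4    4    4    4    5
  c   5    5    5    4    5    5
Edit distance = dp[5][5] = 5

5


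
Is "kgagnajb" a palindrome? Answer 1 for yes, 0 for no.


Input: kgagnajb
Reversed: bjangagk
  Compare pos 0 ('k') with pos 7 ('b'): MISMATCH
  Compare pos 1 ('g') with pos 6 ('j'): MISMATCH
  Compare pos 2 ('a') with pos 5 ('a'): match
  Compare pos 3 ('g') with pos 4 ('n'): MISMATCH
Result: not a palindrome

0


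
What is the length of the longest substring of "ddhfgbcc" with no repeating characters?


Input: "ddhfgbcc"
Sliding window (track last position of each char):
  Position 0 ('d'): window [0,0] length 1 -- new best
  Position 1 ('d'): repeat (last at 0), move window start to 1
  Position 1 ('d'): window [1,1] length 1
  Position 2 ('h'): window [1,2] length 2 -- new best
  Position 3 ('f'): window [1,3] length 3 -- new best
  Position 4 ('g'): window [1,4] length 4 -- new best
  Position 5 ('b'): window [1,5] length 5 -- new best
  Position 6 ('c'): window [1,6] length 6 -- new best
  Position 7 ('c'): repeat (last at 6), move window start to 7
  Position 7 ('c'): window [7,7] length 1
Longest substring with no repeats: "dhfgbc" with length 6

6


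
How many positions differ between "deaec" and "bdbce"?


Comparing "deaec" and "bdbce" position by position:
  Position 0: 'd' vs 'b' => DIFFER
  Position 1: 'e' vs 'd' => DIFFER
  Position 2: 'a' vs 'b' => DIFFER
  Position 3: 'e' vs 'c' => DIFFER
  Position 4: 'c' vs 'e' => DIFFER
Positions that differ: 5

5


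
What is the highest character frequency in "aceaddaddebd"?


Input: aceaddaddebd
Character counts:
  'a': 3
  'b': 1
  'c': 1
  'd': 5
  'e': 2
Maximum frequency: 5

5


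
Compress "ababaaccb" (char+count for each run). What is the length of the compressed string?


Input: ababaaccb
Runs:
  'a' x 1 => "a1"
  'b' x 1 => "b1"
  'a' x 1 => "a1"
  'b' x 1 => "b1"
  'a' x 2 => "a2"
  'c' x 2 => "c2"
  'b' x 1 => "b1"
Compressed: "a1b1a1b1a2c2b1"
Compressed length: 14

14


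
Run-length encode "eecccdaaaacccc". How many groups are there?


Input: eecccdaaaacccc
Scanning for consecutive runs:
  Group 1: 'e' x 2 (positions 0-1)
  Group 2: 'c' x 3 (positions 2-4)
  Group 3: 'd' x 1 (positions 5-5)
  Group 4: 'a' x 4 (positions 6-9)
  Group 5: 'c' x 4 (positions 10-13)
Total groups: 5

5


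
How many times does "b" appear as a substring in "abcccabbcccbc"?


Searching for "b" in "abcccabbcccbc"
Scanning each position:
  Position 0: "a" => no
  Position 1: "b" => MATCH
  Position 2: "c" => no
  Position 3: "c" => no
  Position 4: "c" => no
  Position 5: "a" => no
  Position 6: "b" => MATCH
  Position 7: "b" => MATCH
  Position 8: "c" => no
  Position 9: "c" => no
  Position 10: "c" => no
  Position 11: "b" => MATCH
  Position 12: "c" => no
Total occurrences: 4

4


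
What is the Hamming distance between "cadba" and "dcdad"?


Comparing "cadba" and "dcdad" position by position:
  Position 0: 'c' vs 'd' => differ
  Position 1: 'a' vs 'c' => differ
  Position 2: 'd' vs 'd' => same
  Position 3: 'b' vs 'a' => differ
  Position 4: 'a' vs 'd' => differ
Total differences (Hamming distance): 4

4


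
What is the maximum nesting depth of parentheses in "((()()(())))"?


Input: "((()()(())))"
Tracking depth:
  Position 0 '(': depth becomes 1
  Position 1 '(': depth becomes 2
  Position 2 '(': depth becomes 3
  Position 3 ')': depth becomes 2
  Position 4 '(': depth becomes 3
  Position 5 ')': depth becomes 2
  Position 6 '(': depth becomes 3
  Position 7 '(': depth becomes 4
  Position 8 ')': depth becomes 3
  Position 9 ')': depth becomes 2
  Position 10 ')': depth becomes 1
  Position 11 ')': depth becomes 0
Maximum depth reached: 4

4


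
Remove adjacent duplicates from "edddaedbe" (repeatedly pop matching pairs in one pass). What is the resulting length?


Input: edddaedbe
Stack-based adjacent duplicate removal:
  Read 'e': push. Stack: e
  Read 'd': push. Stack: ed
  Read 'd': matches stack top 'd' => pop. Stack: e
  Read 'd': push. Stack: ed
  Read 'a': push. Stack: eda
  Read 'e': push. Stack: edae
  Read 'd': push. Stack: edaed
  Read 'b': push. Stack: edaedb
  Read 'e': push. Stack: edaedbe
Final stack: "edaedbe" (length 7)

7


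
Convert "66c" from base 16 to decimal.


Input: "66c" in base 16
Positional expansion:
  Digit '6' (value 6) x 16^2 = 1536
  Digit '6' (value 6) x 16^1 = 96
  Digit 'c' (value 12) x 16^0 = 12
Sum = 1644

1644


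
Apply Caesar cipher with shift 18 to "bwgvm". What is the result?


Caesar cipher: shift "bwgvm" by 18
  'b' (pos 1) + 18 = pos 19 = 't'
  'w' (pos 22) + 18 = pos 14 = 'o'
  'g' (pos 6) + 18 = pos 24 = 'y'
  'v' (pos 21) + 18 = pos 13 = 'n'
  'm' (pos 12) + 18 = pos 4 = 'e'
Result: toyne

toyne


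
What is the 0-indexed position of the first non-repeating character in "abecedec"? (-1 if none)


Input: abecedec
Character frequencies:
  'a': 1
  'b': 1
  'c': 2
  'd': 1
  'e': 3
Scanning left to right for freq == 1:
  Position 0 ('a'): unique! => answer = 0

0


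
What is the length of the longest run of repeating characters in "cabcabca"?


Input: "cabcabca"
Scanning for longest run:
  Position 1 ('a'): new char, reset run to 1
  Position 2 ('b'): new char, reset run to 1
  Position 3 ('c'): new char, reset run to 1
  Position 4 ('a'): new char, reset run to 1
  Position 5 ('b'): new char, reset run to 1
  Position 6 ('c'): new char, reset run to 1
  Position 7 ('a'): new char, reset run to 1
Longest run: 'c' with length 1

1


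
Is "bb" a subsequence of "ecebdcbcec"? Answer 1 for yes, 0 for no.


Check if "bb" is a subsequence of "ecebdcbcec"
Greedy scan:
  Position 0 ('e'): no match needed
  Position 1 ('c'): no match needed
  Position 2 ('e'): no match needed
  Position 3 ('b'): matches sub[0] = 'b'
  Position 4 ('d'): no match needed
  Position 5 ('c'): no match needed
  Position 6 ('b'): matches sub[1] = 'b'
  Position 7 ('c'): no match needed
  Position 8 ('e'): no match needed
  Position 9 ('c'): no match needed
All 2 characters matched => is a subsequence

1


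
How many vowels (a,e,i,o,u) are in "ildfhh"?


Input: ildfhh
Checking each character:
  'i' at position 0: vowel (running total: 1)
  'l' at position 1: consonant
  'd' at position 2: consonant
  'f' at position 3: consonant
  'h' at position 4: consonant
  'h' at position 5: consonant
Total vowels: 1

1


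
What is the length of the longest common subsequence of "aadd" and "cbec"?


LCS of "aadd" and "cbec"
DP table:
           c    b    e    c
      0    0    0    0    0
  a   0    0    0    0    0
  a   0    0    0    0    0
  d   0    0    0    0    0
  d   0    0    0    0    0
LCS length = dp[4][4] = 0

0


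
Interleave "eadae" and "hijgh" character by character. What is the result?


Interleaving "eadae" and "hijgh":
  Position 0: 'e' from first, 'h' from second => "eh"
  Position 1: 'a' from first, 'i' from second => "ai"
  Position 2: 'd' from first, 'j' from second => "dj"
  Position 3: 'a' from first, 'g' from second => "ag"
  Position 4: 'e' from first, 'h' from second => "eh"
Result: ehaidjageh

ehaidjageh


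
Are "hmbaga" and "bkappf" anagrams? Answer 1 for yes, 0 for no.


Strings: "hmbaga", "bkappf"
Sorted first:  aabghm
Sorted second: abfkpp
Differ at position 1: 'a' vs 'b' => not anagrams

0


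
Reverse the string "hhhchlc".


Input: hhhchlc
Reading characters right to left:
  Position 6: 'c'
  Position 5: 'l'
  Position 4: 'h'
  Position 3: 'c'
  Position 2: 'h'
  Position 1: 'h'
  Position 0: 'h'
Reversed: clhchhh

clhchhh


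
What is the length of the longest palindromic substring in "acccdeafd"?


Input: "acccdeafd"
Checking substrings for palindromes:
  [1:4] "ccc" (len 3) => palindrome
  [1:3] "cc" (len 2) => palindrome
  [2:4] "cc" (len 2) => palindrome
Longest palindromic substring: "ccc" with length 3

3


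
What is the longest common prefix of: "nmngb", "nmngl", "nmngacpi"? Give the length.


Words: nmngb, nmngl, nmngacpi
  Position 0: all 'n' => match
  Position 1: all 'm' => match
  Position 2: all 'n' => match
  Position 3: all 'g' => match
  Position 4: ('b', 'l', 'a') => mismatch, stop
LCP = "nmng" (length 4)

4


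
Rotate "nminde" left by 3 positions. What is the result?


Input: "nminde", rotate left by 3
First 3 characters: "nmi"
Remaining characters: "nde"
Concatenate remaining + first: "nde" + "nmi" = "ndenmi"

ndenmi
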